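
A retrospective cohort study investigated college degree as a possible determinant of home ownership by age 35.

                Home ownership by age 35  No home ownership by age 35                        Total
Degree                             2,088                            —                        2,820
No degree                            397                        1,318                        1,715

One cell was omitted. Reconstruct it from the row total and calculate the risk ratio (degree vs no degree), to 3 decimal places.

3.199

The missing cell is in the exposed row: 2820 − 2088 = 732.
So a = 2088, b = 732, c = 397, d = 1318.
RR = [a/(a+b)] / [c/(c+d)] = (2088/2820) / (397/1715) = 0.74043/0.23149 = 3.19856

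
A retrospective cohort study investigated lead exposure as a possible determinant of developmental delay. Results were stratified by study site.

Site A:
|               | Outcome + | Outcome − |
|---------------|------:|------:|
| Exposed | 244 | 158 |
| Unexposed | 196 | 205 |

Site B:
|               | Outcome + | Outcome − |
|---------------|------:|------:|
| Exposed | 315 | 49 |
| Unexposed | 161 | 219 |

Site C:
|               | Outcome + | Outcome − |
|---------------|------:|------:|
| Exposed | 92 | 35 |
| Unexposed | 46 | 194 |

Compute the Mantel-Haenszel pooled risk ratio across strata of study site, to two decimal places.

1.78

RR_MH = Σ(aᵢ·n₀ᵢ/nᵢ) / Σ(cᵢ·n₁ᵢ/nᵢ), with n₁ᵢ = aᵢ+bᵢ (exposed), n₀ᵢ = cᵢ+dᵢ (unexposed), nᵢ = n₁ᵢ+n₀ᵢ.
Stratum 1 (Site A): n₁ = 402, n₀ = 401, n = 803; a·n₀/n = 244·401/803 = 121.8481; c·n₁/n = 196·402/803 = 98.1220
Stratum 2 (Site B): n₁ = 364, n₀ = 380, n = 744; a·n₀/n = 315·380/744 = 160.8871; c·n₁/n = 161·364/744 = 78.7688
Stratum 3 (Site C): n₁ = 127, n₀ = 240, n = 367; a·n₀/n = 92·240/367 = 60.1635; c·n₁/n = 46·127/367 = 15.9183
RR_MH = (121.8481 + 160.8871 + 60.1635) / (98.1220 + 78.7688 + 15.9183) = 342.8987 / 192.8091 = 1.77844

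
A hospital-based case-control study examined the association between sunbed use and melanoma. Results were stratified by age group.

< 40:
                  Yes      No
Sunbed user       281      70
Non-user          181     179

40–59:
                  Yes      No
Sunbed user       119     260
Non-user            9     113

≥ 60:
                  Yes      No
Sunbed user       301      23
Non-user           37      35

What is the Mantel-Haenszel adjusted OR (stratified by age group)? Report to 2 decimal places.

5.04

OR_MH = Σ(aᵢdᵢ/nᵢ) / Σ(bᵢcᵢ/nᵢ), where nᵢ is the stratum total.
Stratum 1 (< 40): n = 711; a·d/n = 281·179/711 = 70.7440; b·c/n = 70·181/711 = 17.8200
Stratum 2 (40–59): n = 501; a·d/n = 119·113/501 = 26.8403; b·c/n = 260·9/501 = 4.6707
Stratum 3 (≥ 60): n = 396; a·d/n = 301·35/396 = 26.6035; b·c/n = 23·37/396 = 2.1490
OR_MH = (70.7440 + 26.8403 + 26.6035) / (17.8200 + 4.6707 + 2.1490) = 124.1879 / 24.6396 = 5.04017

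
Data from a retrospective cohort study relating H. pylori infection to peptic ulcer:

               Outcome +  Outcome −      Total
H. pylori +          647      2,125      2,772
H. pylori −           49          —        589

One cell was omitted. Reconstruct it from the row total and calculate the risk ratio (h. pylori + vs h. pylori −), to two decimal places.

The missing cell is in the unexposed row: 589 − 49 = 540.
So a = 647, b = 2125, c = 49, d = 540.
RR = [a/(a+b)] / [c/(c+d)] = (647/2772) / (49/589) = 0.23341/0.08319 = 2.80563

2.81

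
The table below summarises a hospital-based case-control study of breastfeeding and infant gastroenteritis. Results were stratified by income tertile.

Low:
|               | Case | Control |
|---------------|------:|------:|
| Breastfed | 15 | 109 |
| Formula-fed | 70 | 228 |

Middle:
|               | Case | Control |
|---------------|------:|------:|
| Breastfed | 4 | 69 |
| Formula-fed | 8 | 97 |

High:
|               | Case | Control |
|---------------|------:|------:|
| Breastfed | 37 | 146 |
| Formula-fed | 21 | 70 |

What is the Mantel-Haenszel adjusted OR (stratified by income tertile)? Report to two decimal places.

OR_MH = Σ(aᵢdᵢ/nᵢ) / Σ(bᵢcᵢ/nᵢ), where nᵢ is the stratum total.
Stratum 1 (Low): n = 422; a·d/n = 15·228/422 = 8.1043; b·c/n = 109·70/422 = 18.0806
Stratum 2 (Middle): n = 178; a·d/n = 4·97/178 = 2.1798; b·c/n = 69·8/178 = 3.1011
Stratum 3 (High): n = 274; a·d/n = 37·70/274 = 9.4526; b·c/n = 146·21/274 = 11.1898
OR_MH = (8.1043 + 2.1798 + 9.4526) / (18.0806 + 3.1011 + 11.1898) = 19.7366 / 32.3715 = 0.60969

0.61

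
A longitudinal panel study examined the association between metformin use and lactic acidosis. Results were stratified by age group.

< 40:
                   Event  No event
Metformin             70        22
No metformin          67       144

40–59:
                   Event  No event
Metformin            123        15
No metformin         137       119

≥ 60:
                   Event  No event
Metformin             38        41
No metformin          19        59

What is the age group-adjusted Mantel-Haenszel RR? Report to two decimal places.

RR_MH = Σ(aᵢ·n₀ᵢ/nᵢ) / Σ(cᵢ·n₁ᵢ/nᵢ), with n₁ᵢ = aᵢ+bᵢ (exposed), n₀ᵢ = cᵢ+dᵢ (unexposed), nᵢ = n₁ᵢ+n₀ᵢ.
Stratum 1 (< 40): n₁ = 92, n₀ = 211, n = 303; a·n₀/n = 70·211/303 = 48.7459; c·n₁/n = 67·92/303 = 20.3432
Stratum 2 (40–59): n₁ = 138, n₀ = 256, n = 394; a·n₀/n = 123·256/394 = 79.9188; c·n₁/n = 137·138/394 = 47.9848
Stratum 3 (≥ 60): n₁ = 79, n₀ = 78, n = 157; a·n₀/n = 38·78/157 = 18.8790; c·n₁/n = 19·79/157 = 9.5605
RR_MH = (48.7459 + 79.9188 + 18.8790) / (20.3432 + 47.9848 + 9.5605) = 147.5436 / 77.8885 = 1.89429

1.89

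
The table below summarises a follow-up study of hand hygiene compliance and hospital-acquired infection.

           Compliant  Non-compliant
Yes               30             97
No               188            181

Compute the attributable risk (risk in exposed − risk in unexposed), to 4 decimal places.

Reading the table with exposure as columns: a = 30 (Compliant, case), b = 188 (Compliant, non-case), c = 97 (Non-compliant, case), d = 181.
Risk in exposed = 30/218 = 0.137615; risk in unexposed = 97/278 = 0.348921.
Risk difference = 0.137615 − 0.348921 = -0.211306

-0.2113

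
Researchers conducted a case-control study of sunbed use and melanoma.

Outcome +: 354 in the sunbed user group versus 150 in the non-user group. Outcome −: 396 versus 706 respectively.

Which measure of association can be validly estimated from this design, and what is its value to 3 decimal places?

From the description: a = 354, b = 396, c = 150, d = 706.
This is a case-control study: participants were sampled on outcome status, so risks in the source population cannot be estimated directly — relative risk is not valid here. The odds ratio is the appropriate measure.
OR = (a·d)/(b·c) = (354 × 706) / (396 × 150) = 249924 / 59400 = 4.20747

4.207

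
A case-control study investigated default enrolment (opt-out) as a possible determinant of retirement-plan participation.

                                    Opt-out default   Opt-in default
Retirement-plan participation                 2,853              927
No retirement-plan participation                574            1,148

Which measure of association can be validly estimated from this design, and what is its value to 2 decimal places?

6.16

Reading the table with exposure as columns: a = 2853 (Opt-out default, case), b = 574 (Opt-out default, non-case), c = 927 (Opt-in default, case), d = 1148.
This is a case-control study: participants were sampled on outcome status, so risks in the source population cannot be estimated directly — relative risk is not valid here. The odds ratio is the appropriate measure.
OR = (a·d)/(b·c) = (2853 × 1148) / (574 × 927) = 3275244 / 532098 = 6.15534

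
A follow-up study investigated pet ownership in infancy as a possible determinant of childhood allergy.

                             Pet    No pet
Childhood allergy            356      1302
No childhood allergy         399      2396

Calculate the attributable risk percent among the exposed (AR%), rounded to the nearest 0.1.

25.3

Reading the table with exposure as columns: a = 356 (Pet, case), b = 399 (Pet, non-case), c = 1302 (No pet, case), d = 2396.
Risk in exposed = 356/755 = 0.47152; risk in unexposed = 1302/3698 = 0.35208.
RR = 0.47152/0.35208 = 1.33924
AR% = (RR − 1)/RR × 100 = (1.33924 − 1)/1.33924 × 100 = 25.3309%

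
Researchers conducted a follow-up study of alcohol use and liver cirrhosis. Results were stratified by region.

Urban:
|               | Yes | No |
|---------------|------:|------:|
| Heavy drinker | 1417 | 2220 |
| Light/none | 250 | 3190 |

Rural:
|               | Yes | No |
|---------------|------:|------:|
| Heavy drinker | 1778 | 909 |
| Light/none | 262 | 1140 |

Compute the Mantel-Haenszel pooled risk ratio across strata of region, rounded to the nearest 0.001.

4.319

RR_MH = Σ(aᵢ·n₀ᵢ/nᵢ) / Σ(cᵢ·n₁ᵢ/nᵢ), with n₁ᵢ = aᵢ+bᵢ (exposed), n₀ᵢ = cᵢ+dᵢ (unexposed), nᵢ = n₁ᵢ+n₀ᵢ.
Stratum 1 (Urban): n₁ = 3637, n₀ = 3440, n = 7077; a·n₀/n = 1417·3440/7077 = 688.7777; c·n₁/n = 250·3637/7077 = 128.4796
Stratum 2 (Rural): n₁ = 2687, n₀ = 1402, n = 4089; a·n₀/n = 1778·1402/4089 = 609.6248; c·n₁/n = 262·2687/4089 = 172.1678
RR_MH = (688.7777 + 609.6248) / (128.4796 + 172.1678) = 1298.4026 / 300.6473 = 4.31869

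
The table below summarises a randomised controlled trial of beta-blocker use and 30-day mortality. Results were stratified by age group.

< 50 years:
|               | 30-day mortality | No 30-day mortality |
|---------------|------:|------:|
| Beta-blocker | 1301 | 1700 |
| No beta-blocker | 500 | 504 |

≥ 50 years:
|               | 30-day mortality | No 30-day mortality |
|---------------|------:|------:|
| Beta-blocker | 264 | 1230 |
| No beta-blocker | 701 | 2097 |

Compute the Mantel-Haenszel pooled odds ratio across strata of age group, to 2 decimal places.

OR_MH = Σ(aᵢdᵢ/nᵢ) / Σ(bᵢcᵢ/nᵢ), where nᵢ is the stratum total.
Stratum 1 (< 50 years): n = 4005; a·d/n = 1301·504/4005 = 163.7213; b·c/n = 1700·500/4005 = 212.2347
Stratum 2 (≥ 50 years): n = 4292; a·d/n = 264·2097/4292 = 128.9860; b·c/n = 1230·701/4292 = 200.8924
OR_MH = (163.7213 + 128.9860) / (212.2347 + 200.8924) = 292.7074 / 413.1271 = 0.70852

0.71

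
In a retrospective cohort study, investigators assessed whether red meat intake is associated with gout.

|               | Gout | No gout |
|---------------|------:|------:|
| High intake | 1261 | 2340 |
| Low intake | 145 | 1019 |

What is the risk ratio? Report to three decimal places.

2.811

Cells: a = 1261, b = 2340, c = 145, d = 1019.
Risk in exposed = 1261/3601 = 0.35018; risk in unexposed = 145/1164 = 0.12457.
RR = 0.35018 / 0.12457 = 2.81110
The risk among the exposed is 2.81 times that among the unexposed.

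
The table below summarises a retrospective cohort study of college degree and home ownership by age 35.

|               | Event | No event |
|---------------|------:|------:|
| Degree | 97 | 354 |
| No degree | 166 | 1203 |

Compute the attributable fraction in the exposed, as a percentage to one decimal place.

Cells: a = 97, b = 354, c = 166, d = 1203.
Risk in exposed = 97/451 = 0.21508; risk in unexposed = 166/1369 = 0.12126.
RR = 0.21508/0.12126 = 1.77374
AR% = (RR − 1)/RR × 100 = (1.77374 − 1)/1.77374 × 100 = 43.6220%

43.6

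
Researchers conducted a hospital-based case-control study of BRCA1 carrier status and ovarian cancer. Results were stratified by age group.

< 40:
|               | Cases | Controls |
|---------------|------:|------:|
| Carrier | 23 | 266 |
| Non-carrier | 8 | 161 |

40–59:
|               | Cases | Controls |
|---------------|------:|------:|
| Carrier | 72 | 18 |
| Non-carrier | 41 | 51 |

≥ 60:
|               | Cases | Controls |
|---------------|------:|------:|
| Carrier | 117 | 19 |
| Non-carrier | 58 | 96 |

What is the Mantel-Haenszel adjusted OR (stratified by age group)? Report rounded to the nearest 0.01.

OR_MH = Σ(aᵢdᵢ/nᵢ) / Σ(bᵢcᵢ/nᵢ), where nᵢ is the stratum total.
Stratum 1 (< 40): n = 458; a·d/n = 23·161/458 = 8.0852; b·c/n = 266·8/458 = 4.6463
Stratum 2 (40–59): n = 182; a·d/n = 72·51/182 = 20.1758; b·c/n = 18·41/182 = 4.0549
Stratum 3 (≥ 60): n = 290; a·d/n = 117·96/290 = 38.7310; b·c/n = 19·58/290 = 3.8000
OR_MH = (8.0852 + 20.1758 + 38.7310) / (4.6463 + 4.0549 + 3.8000) = 66.9920 / 12.5012 = 5.35883

5.36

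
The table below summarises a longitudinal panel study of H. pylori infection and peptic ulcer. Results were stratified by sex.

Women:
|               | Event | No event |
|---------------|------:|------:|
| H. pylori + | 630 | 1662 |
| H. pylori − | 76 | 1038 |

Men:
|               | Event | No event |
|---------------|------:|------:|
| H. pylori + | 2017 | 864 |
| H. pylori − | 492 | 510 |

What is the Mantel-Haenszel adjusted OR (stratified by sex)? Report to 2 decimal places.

3.12

OR_MH = Σ(aᵢdᵢ/nᵢ) / Σ(bᵢcᵢ/nᵢ), where nᵢ is the stratum total.
Stratum 1 (Women): n = 3406; a·d/n = 630·1038/3406 = 191.9965; b·c/n = 1662·76/3406 = 37.0851
Stratum 2 (Men): n = 3883; a·d/n = 2017·510/3883 = 264.9163; b·c/n = 864·492/3883 = 109.4741
OR_MH = (191.9965 + 264.9163) / (37.0851 + 109.4741) = 456.9128 / 146.5593 = 3.11760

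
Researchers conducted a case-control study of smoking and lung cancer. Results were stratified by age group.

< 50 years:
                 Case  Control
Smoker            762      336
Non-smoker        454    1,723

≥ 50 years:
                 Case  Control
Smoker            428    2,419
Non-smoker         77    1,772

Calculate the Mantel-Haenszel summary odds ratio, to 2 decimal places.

OR_MH = Σ(aᵢdᵢ/nᵢ) / Σ(bᵢcᵢ/nᵢ), where nᵢ is the stratum total.
Stratum 1 (< 50 years): n = 3275; a·d/n = 762·1723/3275 = 400.8934; b·c/n = 336·454/3275 = 46.5783
Stratum 2 (≥ 50 years): n = 4696; a·d/n = 428·1772/4696 = 161.5026; b·c/n = 2419·77/4696 = 39.6642
OR_MH = (400.8934 + 161.5026) / (46.5783 + 39.6642) = 562.3960 / 86.2425 = 6.52110

6.52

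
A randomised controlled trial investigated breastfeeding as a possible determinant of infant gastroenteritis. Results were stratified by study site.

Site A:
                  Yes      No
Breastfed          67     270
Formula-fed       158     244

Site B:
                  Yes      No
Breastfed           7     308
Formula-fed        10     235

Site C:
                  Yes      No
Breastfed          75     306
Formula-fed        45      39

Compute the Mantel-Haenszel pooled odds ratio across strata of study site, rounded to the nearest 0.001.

OR_MH = Σ(aᵢdᵢ/nᵢ) / Σ(bᵢcᵢ/nᵢ), where nᵢ is the stratum total.
Stratum 1 (Site A): n = 739; a·d/n = 67·244/739 = 22.1218; b·c/n = 270·158/739 = 57.7267
Stratum 2 (Site B): n = 560; a·d/n = 7·235/560 = 2.9375; b·c/n = 308·10/560 = 5.5000
Stratum 3 (Site C): n = 465; a·d/n = 75·39/465 = 6.2903; b·c/n = 306·45/465 = 29.6129
OR_MH = (22.1218 + 2.9375 + 6.2903) / (57.7267 + 5.5000 + 29.6129) = 31.3496 / 92.8396 = 0.33768

0.338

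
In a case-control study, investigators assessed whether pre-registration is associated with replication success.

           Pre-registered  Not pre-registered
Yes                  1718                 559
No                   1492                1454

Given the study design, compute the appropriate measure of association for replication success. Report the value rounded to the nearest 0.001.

Reading the table with exposure as columns: a = 1718 (Pre-registered, case), b = 1492 (Pre-registered, non-case), c = 559 (Not pre-registered, case), d = 1454.
This is a case-control study: participants were sampled on outcome status, so risks in the source population cannot be estimated directly — relative risk is not valid here. The odds ratio is the appropriate measure.
OR = (a·d)/(b·c) = (1718 × 1454) / (1492 × 559) = 2497972 / 834028 = 2.99507

2.995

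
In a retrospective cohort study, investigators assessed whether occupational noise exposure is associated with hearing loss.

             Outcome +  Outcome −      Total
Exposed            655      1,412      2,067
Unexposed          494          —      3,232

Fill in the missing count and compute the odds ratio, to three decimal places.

The missing cell is in the unexposed row: 3232 − 494 = 2738.
So a = 655, b = 1412, c = 494, d = 2738.
OR = (a·d)/(b·c) = (655 × 2738) / (1412 × 494) = 1793390 / 697528 = 2.57107

2.571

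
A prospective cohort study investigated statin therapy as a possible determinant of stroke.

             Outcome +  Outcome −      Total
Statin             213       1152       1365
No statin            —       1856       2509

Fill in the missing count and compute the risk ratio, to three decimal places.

The missing cell is in the unexposed row: 2509 − 1856 = 653.
So a = 213, b = 1152, c = 653, d = 1856.
RR = [a/(a+b)] / [c/(c+d)] = (213/1365) / (653/2509) = 0.15604/0.26026 = 0.59956

0.600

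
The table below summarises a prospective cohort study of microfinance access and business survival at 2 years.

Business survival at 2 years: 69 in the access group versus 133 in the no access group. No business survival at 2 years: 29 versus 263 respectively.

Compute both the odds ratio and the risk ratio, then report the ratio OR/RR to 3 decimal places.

From the description: a = 69, b = 29, c = 133, d = 263.
OR = (69·263)/(29·133) = 18147/3857 = 4.70495
Risk in exposed = 69/98 = 0.70408; risk in unexposed = 133/396 = 0.33586; RR = 2.09636
OR/RR = 4.70495 / 2.09636 = 2.24434
The outcome is not rare, so the OR lies further from 1 than the RR.

2.244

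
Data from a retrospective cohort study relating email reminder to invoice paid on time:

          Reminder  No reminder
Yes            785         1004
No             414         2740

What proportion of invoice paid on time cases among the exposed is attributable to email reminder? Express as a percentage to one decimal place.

59.0

Reading the table with exposure as columns: a = 785 (Reminder, case), b = 414 (Reminder, non-case), c = 1004 (No reminder, case), d = 2740.
Risk in exposed = 785/1199 = 0.65471; risk in unexposed = 1004/3744 = 0.26816.
RR = 0.65471/0.26816 = 2.44148
AR% = (RR − 1)/RR × 100 = (2.44148 − 1)/2.44148 × 100 = 59.0412%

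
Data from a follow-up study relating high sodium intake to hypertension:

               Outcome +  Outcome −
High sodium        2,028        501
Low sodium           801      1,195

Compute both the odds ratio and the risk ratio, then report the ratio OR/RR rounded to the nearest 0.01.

3.02

Cells: a = 2028, b = 501, c = 801, d = 1195.
OR = (2028·1195)/(501·801) = 2423460/401301 = 6.03901
Risk in exposed = 2028/2529 = 0.80190; risk in unexposed = 801/1996 = 0.40130; RR = 1.99824
OR/RR = 6.03901 / 1.99824 = 3.02217
The outcome is not rare, so the OR lies further from 1 than the RR.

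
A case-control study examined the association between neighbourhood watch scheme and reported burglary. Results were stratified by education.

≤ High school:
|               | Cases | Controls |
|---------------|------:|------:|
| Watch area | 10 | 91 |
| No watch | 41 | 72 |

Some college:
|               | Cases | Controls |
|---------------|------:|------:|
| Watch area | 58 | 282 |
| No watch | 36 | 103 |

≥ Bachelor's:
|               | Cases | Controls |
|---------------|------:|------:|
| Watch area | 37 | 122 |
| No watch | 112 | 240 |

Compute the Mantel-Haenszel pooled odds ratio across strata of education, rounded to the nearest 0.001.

0.508

OR_MH = Σ(aᵢdᵢ/nᵢ) / Σ(bᵢcᵢ/nᵢ), where nᵢ is the stratum total.
Stratum 1 (≤ High school): n = 214; a·d/n = 10·72/214 = 3.3645; b·c/n = 91·41/214 = 17.4346
Stratum 2 (Some college): n = 479; a·d/n = 58·103/479 = 12.4718; b·c/n = 282·36/479 = 21.1942
Stratum 3 (≥ Bachelor's): n = 511; a·d/n = 37·240/511 = 17.3777; b·c/n = 122·112/511 = 26.7397
OR_MH = (3.3645 + 12.4718 + 17.3777) / (17.4346 + 21.1942 + 26.7397) = 33.2140 / 65.3685 = 0.50810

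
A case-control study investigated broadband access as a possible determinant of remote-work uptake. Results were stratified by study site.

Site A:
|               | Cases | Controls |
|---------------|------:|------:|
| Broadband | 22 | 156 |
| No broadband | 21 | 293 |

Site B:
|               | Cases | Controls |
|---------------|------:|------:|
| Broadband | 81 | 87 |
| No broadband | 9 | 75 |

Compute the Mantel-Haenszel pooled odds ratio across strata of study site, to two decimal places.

3.81

OR_MH = Σ(aᵢdᵢ/nᵢ) / Σ(bᵢcᵢ/nᵢ), where nᵢ is the stratum total.
Stratum 1 (Site A): n = 492; a·d/n = 22·293/492 = 13.1016; b·c/n = 156·21/492 = 6.6585
Stratum 2 (Site B): n = 252; a·d/n = 81·75/252 = 24.1071; b·c/n = 87·9/252 = 3.1071
OR_MH = (13.1016 + 24.1071) / (6.6585 + 3.1071) = 37.2088 / 9.7657 = 3.81016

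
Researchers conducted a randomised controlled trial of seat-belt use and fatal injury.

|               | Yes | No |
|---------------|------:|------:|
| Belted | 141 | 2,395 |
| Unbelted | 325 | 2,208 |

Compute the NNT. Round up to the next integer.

Risk in treated group = 141/2536 = 0.05560; risk in control = 325/2533 = 0.12831.
Absolute risk reduction = 0.12831 − 0.05560 = 0.07271
NNT = 1 / ARR = 1 / 0.07271 = 13.754 → round up → 14

14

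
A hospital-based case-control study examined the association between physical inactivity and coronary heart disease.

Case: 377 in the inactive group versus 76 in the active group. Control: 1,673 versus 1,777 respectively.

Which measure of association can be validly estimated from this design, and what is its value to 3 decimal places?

From the description: a = 377, b = 1673, c = 76, d = 1777.
This is a hospital-based case-control study: participants were sampled on outcome status, so risks in the source population cannot be estimated directly — relative risk is not valid here. The odds ratio is the appropriate measure.
OR = (a·d)/(b·c) = (377 × 1777) / (1673 × 76) = 669929 / 127148 = 5.26889

5.269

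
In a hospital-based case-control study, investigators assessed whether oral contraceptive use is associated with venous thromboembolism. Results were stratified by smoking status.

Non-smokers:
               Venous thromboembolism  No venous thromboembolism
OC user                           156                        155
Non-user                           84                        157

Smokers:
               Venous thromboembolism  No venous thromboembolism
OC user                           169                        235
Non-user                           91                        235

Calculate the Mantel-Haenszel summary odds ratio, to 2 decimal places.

1.87

OR_MH = Σ(aᵢdᵢ/nᵢ) / Σ(bᵢcᵢ/nᵢ), where nᵢ is the stratum total.
Stratum 1 (Non-smokers): n = 552; a·d/n = 156·157/552 = 44.3696; b·c/n = 155·84/552 = 23.5870
Stratum 2 (Smokers): n = 730; a·d/n = 169·235/730 = 54.4041; b·c/n = 235·91/730 = 29.2945
OR_MH = (44.3696 + 54.4041) / (23.5870 + 29.2945) = 98.7737 / 52.8815 = 1.86783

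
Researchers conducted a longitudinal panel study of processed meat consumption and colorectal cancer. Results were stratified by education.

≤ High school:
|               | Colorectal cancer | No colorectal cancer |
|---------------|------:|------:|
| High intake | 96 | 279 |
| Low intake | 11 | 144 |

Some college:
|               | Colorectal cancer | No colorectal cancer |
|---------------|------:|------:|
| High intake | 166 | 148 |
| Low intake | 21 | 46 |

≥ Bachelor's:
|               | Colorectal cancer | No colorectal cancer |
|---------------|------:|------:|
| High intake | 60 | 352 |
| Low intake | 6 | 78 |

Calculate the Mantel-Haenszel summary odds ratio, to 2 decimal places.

OR_MH = Σ(aᵢdᵢ/nᵢ) / Σ(bᵢcᵢ/nᵢ), where nᵢ is the stratum total.
Stratum 1 (≤ High school): n = 530; a·d/n = 96·144/530 = 26.0830; b·c/n = 279·11/530 = 5.7906
Stratum 2 (Some college): n = 381; a·d/n = 166·46/381 = 20.0420; b·c/n = 148·21/381 = 8.1575
Stratum 3 (≥ Bachelor's): n = 496; a·d/n = 60·78/496 = 9.4355; b·c/n = 352·6/496 = 4.2581
OR_MH = (26.0830 + 20.0420 + 9.4355) / (5.7906 + 8.1575 + 4.2581) = 55.5605 / 18.2061 = 3.05175

3.05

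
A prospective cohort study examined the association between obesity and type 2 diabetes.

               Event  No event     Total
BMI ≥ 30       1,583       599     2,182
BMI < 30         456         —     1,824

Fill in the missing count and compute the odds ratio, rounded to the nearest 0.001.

The missing cell is in the unexposed row: 1824 − 456 = 1368.
So a = 1583, b = 599, c = 456, d = 1368.
OR = (a·d)/(b·c) = (1583 × 1368) / (599 × 456) = 2165544 / 273144 = 7.92821

7.928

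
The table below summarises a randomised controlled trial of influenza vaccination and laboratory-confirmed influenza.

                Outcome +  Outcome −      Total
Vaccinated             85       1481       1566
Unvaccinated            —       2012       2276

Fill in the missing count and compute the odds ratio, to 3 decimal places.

0.437

The missing cell is in the unexposed row: 2276 − 2012 = 264.
So a = 85, b = 1481, c = 264, d = 2012.
OR = (a·d)/(b·c) = (85 × 2012) / (1481 × 264) = 171020 / 390984 = 0.43741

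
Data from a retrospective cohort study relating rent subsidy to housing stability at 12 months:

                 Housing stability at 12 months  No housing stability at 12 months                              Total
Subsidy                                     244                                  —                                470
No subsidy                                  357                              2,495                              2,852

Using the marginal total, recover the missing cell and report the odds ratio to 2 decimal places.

The missing cell is in the exposed row: 470 − 244 = 226.
So a = 244, b = 226, c = 357, d = 2495.
OR = (a·d)/(b·c) = (244 × 2495) / (226 × 357) = 608780 / 80682 = 7.54543

7.55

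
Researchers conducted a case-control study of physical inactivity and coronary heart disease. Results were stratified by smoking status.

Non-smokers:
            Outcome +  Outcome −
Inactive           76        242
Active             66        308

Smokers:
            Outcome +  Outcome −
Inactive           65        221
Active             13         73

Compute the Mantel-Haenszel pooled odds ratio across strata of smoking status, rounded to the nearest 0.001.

1.512

OR_MH = Σ(aᵢdᵢ/nᵢ) / Σ(bᵢcᵢ/nᵢ), where nᵢ is the stratum total.
Stratum 1 (Non-smokers): n = 692; a·d/n = 76·308/692 = 33.8266; b·c/n = 242·66/692 = 23.0809
Stratum 2 (Smokers): n = 372; a·d/n = 65·73/372 = 12.7554; b·c/n = 221·13/372 = 7.7231
OR_MH = (33.8266 + 12.7554) / (23.0809 + 7.7231) = 46.5820 / 30.8040 = 1.51220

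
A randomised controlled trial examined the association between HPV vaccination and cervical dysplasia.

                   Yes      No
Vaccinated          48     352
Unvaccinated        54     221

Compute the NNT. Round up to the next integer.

14

Risk in treated group = 48/400 = 0.12000; risk in control = 54/275 = 0.19636.
Absolute risk reduction = 0.19636 − 0.12000 = 0.07636
NNT = 1 / ARR = 1 / 0.07636 = 13.095 → round up → 14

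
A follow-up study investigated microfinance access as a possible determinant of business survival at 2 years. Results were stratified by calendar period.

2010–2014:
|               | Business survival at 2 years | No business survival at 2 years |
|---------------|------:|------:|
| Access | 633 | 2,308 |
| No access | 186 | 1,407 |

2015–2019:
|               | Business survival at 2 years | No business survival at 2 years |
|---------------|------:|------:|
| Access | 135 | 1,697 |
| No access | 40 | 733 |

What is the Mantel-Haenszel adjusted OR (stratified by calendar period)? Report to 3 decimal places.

OR_MH = Σ(aᵢdᵢ/nᵢ) / Σ(bᵢcᵢ/nᵢ), where nᵢ is the stratum total.
Stratum 1 (2010–2014): n = 4534; a·d/n = 633·1407/4534 = 196.4338; b·c/n = 2308·186/4534 = 94.6820
Stratum 2 (2015–2019): n = 2605; a·d/n = 135·733/2605 = 37.9866; b·c/n = 1697·40/2605 = 26.0576
OR_MH = (196.4338 + 37.9866) / (94.6820 + 26.0576) = 234.4204 / 120.7395 = 1.94154

1.942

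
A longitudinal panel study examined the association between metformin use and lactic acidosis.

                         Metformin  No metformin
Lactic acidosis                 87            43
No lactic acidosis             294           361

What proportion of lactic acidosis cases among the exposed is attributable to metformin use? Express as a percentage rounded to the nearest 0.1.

Reading the table with exposure as columns: a = 87 (Metformin, case), b = 294 (Metformin, non-case), c = 43 (No metformin, case), d = 361.
Risk in exposed = 87/381 = 0.22835; risk in unexposed = 43/404 = 0.10644.
RR = 0.22835/0.10644 = 2.14539
AR% = (RR − 1)/RR × 100 = (2.14539 − 1)/2.14539 × 100 = 53.3885%

53.4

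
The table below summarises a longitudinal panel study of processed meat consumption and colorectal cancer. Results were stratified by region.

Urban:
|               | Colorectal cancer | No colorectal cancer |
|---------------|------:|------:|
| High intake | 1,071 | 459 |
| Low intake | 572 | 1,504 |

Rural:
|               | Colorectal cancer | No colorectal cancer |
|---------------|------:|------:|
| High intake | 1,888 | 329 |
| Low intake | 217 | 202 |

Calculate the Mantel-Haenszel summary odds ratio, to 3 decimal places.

OR_MH = Σ(aᵢdᵢ/nᵢ) / Σ(bᵢcᵢ/nᵢ), where nᵢ is the stratum total.
Stratum 1 (Urban): n = 3606; a·d/n = 1071·1504/3606 = 446.6955; b·c/n = 459·572/3606 = 72.8087
Stratum 2 (Rural): n = 2636; a·d/n = 1888·202/2636 = 144.6798; b·c/n = 329·217/2636 = 27.0838
OR_MH = (446.6955 + 144.6798) / (72.8087 + 27.0838) = 591.3753 / 99.8925 = 5.92012

5.920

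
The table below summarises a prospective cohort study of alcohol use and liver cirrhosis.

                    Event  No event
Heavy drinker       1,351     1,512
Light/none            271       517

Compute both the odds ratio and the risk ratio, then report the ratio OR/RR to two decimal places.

1.24

Cells: a = 1351, b = 1512, c = 271, d = 517.
OR = (1351·517)/(1512·271) = 698467/409752 = 1.70461
Risk in exposed = 1351/2863 = 0.47188; risk in unexposed = 271/788 = 0.34391; RR = 1.37212
OR/RR = 1.70461 / 1.37212 = 1.24232
The outcome is not rare, so the OR lies further from 1 than the RR.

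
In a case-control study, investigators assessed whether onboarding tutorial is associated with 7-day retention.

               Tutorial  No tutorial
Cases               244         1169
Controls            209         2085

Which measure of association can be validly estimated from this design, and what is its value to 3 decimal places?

Reading the table with exposure as columns: a = 244 (Tutorial, case), b = 209 (Tutorial, non-case), c = 1169 (No tutorial, case), d = 2085.
This is a case-control study: participants were sampled on outcome status, so risks in the source population cannot be estimated directly — relative risk is not valid here. The odds ratio is the appropriate measure.
OR = (a·d)/(b·c) = (244 × 2085) / (209 × 1169) = 508740 / 244321 = 2.08226

2.082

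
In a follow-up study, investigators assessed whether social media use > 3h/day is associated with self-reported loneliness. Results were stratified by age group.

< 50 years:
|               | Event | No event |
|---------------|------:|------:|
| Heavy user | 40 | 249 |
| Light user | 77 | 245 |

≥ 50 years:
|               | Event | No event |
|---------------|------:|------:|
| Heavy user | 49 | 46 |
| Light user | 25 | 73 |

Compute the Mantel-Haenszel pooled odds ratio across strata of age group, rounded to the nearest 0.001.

0.926

OR_MH = Σ(aᵢdᵢ/nᵢ) / Σ(bᵢcᵢ/nᵢ), where nᵢ is the stratum total.
Stratum 1 (< 50 years): n = 611; a·d/n = 40·245/611 = 16.0393; b·c/n = 249·77/611 = 31.3797
Stratum 2 (≥ 50 years): n = 193; a·d/n = 49·73/193 = 18.5337; b·c/n = 46·25/193 = 5.9585
OR_MH = (16.0393 + 18.5337) / (31.3797 + 5.9585) = 34.5730 / 37.3383 = 0.92594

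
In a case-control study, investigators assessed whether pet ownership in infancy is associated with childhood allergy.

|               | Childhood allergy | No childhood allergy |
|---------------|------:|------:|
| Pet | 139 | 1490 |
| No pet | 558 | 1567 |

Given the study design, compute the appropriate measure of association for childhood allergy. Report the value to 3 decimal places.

Cells: a = 139, b = 1490, c = 558, d = 1567.
This is a case-control study: participants were sampled on outcome status, so risks in the source population cannot be estimated directly — relative risk is not valid here. The odds ratio is the appropriate measure.
OR = (a·d)/(b·c) = (139 × 1567) / (1490 × 558) = 217813 / 831420 = 0.26198

0.262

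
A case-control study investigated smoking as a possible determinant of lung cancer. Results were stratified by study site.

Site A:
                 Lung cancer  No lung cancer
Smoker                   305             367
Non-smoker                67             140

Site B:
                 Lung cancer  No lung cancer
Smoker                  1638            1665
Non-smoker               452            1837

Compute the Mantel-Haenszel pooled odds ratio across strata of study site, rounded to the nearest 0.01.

OR_MH = Σ(aᵢdᵢ/nᵢ) / Σ(bᵢcᵢ/nᵢ), where nᵢ is the stratum total.
Stratum 1 (Site A): n = 879; a·d/n = 305·140/879 = 48.5779; b·c/n = 367·67/879 = 27.9738
Stratum 2 (Site B): n = 5592; a·d/n = 1638·1837/5592 = 538.0912; b·c/n = 1665·452/5592 = 134.5815
OR_MH = (48.5779 + 538.0912) / (27.9738 + 134.5815) = 586.6691 / 162.5554 = 3.60904

3.61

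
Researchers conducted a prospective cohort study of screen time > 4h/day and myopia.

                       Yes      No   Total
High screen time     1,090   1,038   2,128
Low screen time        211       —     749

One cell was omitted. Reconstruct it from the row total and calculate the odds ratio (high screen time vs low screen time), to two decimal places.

The missing cell is in the unexposed row: 749 − 211 = 538.
So a = 1090, b = 1038, c = 211, d = 538.
OR = (a·d)/(b·c) = (1090 × 538) / (1038 × 211) = 586420 / 219018 = 2.67750

2.68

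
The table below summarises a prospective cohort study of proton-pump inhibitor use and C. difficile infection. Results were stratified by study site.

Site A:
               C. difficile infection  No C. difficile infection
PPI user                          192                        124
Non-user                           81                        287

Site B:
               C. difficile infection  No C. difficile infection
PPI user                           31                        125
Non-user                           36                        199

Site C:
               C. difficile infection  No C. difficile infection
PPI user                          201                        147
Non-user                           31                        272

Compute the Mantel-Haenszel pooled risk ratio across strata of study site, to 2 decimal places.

RR_MH = Σ(aᵢ·n₀ᵢ/nᵢ) / Σ(cᵢ·n₁ᵢ/nᵢ), with n₁ᵢ = aᵢ+bᵢ (exposed), n₀ᵢ = cᵢ+dᵢ (unexposed), nᵢ = n₁ᵢ+n₀ᵢ.
Stratum 1 (Site A): n₁ = 316, n₀ = 368, n = 684; a·n₀/n = 192·368/684 = 103.2982; c·n₁/n = 81·316/684 = 37.4211
Stratum 2 (Site B): n₁ = 156, n₀ = 235, n = 391; a·n₀/n = 31·235/391 = 18.6317; c·n₁/n = 36·156/391 = 14.3632
Stratum 3 (Site C): n₁ = 348, n₀ = 303, n = 651; a·n₀/n = 201·303/651 = 93.5530; c·n₁/n = 31·348/651 = 16.5714
RR_MH = (103.2982 + 18.6317 + 93.5530) / (37.4211 + 14.3632 + 16.5714) = 215.4830 / 68.3557 = 3.15238

3.15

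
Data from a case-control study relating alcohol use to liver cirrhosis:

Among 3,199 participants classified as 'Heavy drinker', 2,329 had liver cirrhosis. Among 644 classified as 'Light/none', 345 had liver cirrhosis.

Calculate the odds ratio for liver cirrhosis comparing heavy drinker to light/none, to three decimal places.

From the description: a = 2329, b = 870, c = 345, d = 299.
OR = (a·d)/(b·c) = (2329 × 299) / (870 × 345) = 696371 / 300150 = 2.32008
The odds of liver cirrhosis are about 2.32 times as high in the heavy drinker group.

2.320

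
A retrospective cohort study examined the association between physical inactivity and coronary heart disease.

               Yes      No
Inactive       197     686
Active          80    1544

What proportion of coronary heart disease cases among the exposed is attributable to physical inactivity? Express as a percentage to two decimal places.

Cells: a = 197, b = 686, c = 80, d = 1544.
Risk in exposed = 197/883 = 0.22310; risk in unexposed = 80/1624 = 0.04926.
RR = 0.22310/0.04926 = 4.52899
AR% = (RR − 1)/RR × 100 = (4.52899 − 1)/4.52899 × 100 = 77.9200%

77.92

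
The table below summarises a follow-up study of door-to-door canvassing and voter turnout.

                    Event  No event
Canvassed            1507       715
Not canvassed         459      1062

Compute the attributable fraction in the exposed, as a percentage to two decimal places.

55.50

Cells: a = 1507, b = 715, c = 459, d = 1062.
Risk in exposed = 1507/2222 = 0.67822; risk in unexposed = 459/1521 = 0.30178.
RR = 0.67822/0.30178 = 2.24743
AR% = (RR − 1)/RR × 100 = (2.24743 − 1)/2.24743 × 100 = 55.5047%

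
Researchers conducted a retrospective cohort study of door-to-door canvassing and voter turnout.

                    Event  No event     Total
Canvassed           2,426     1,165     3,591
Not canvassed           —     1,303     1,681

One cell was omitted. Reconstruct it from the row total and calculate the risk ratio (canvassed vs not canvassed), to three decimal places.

The missing cell is in the unexposed row: 1681 − 1303 = 378.
So a = 2426, b = 1165, c = 378, d = 1303.
RR = [a/(a+b)] / [c/(c+d)] = (2426/3591) / (378/1681) = 0.67558/0.22487 = 3.00436

3.004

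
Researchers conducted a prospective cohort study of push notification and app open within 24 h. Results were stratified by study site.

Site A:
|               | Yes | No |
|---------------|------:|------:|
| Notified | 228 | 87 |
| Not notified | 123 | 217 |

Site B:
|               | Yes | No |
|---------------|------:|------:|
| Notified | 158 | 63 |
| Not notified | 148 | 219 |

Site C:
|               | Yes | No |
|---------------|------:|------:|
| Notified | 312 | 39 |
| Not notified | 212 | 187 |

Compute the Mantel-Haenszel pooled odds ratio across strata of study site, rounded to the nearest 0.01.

4.91

OR_MH = Σ(aᵢdᵢ/nᵢ) / Σ(bᵢcᵢ/nᵢ), where nᵢ is the stratum total.
Stratum 1 (Site A): n = 655; a·d/n = 228·217/655 = 75.5359; b·c/n = 87·123/655 = 16.3374
Stratum 2 (Site B): n = 588; a·d/n = 158·219/588 = 58.8469; b·c/n = 63·148/588 = 15.8571
Stratum 3 (Site C): n = 750; a·d/n = 312·187/750 = 77.7920; b·c/n = 39·212/750 = 11.0240
OR_MH = (75.5359 + 58.8469 + 77.7920) / (16.3374 + 15.8571 + 11.0240) = 212.1748 / 43.2185 = 4.90935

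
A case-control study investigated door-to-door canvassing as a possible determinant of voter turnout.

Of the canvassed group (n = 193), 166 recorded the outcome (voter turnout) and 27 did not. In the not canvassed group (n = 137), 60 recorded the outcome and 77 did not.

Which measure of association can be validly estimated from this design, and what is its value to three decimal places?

7.890

From the description: a = 166, b = 27, c = 60, d = 77.
This is a case-control study: participants were sampled on outcome status, so risks in the source population cannot be estimated directly — relative risk is not valid here. The odds ratio is the appropriate measure.
OR = (a·d)/(b·c) = (166 × 77) / (27 × 60) = 12782 / 1620 = 7.89012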